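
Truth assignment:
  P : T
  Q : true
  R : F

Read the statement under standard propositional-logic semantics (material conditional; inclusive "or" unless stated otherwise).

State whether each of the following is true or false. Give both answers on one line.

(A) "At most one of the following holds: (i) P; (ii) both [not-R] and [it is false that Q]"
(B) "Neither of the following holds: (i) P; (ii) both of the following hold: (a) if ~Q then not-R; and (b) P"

(A): Parsed as P nand (~R & ~Q)

~R = ~F = T
~Q = ~T = F
~R & ~Q = T & F = F
P nand (~R & ~Q) = T nand F = T
Hence (A) is true.

(B): Formalization: P nor ((~Q -> ~R) & P)

~Q = ~T = F
~R = ~F = T
~Q -> ~R = F -> T = T
(~Q -> ~R) & P = T & T = T
P nor ((~Q -> ~R) & P) = T nor T = F
Hence (B) is false.

(A) T, (B) F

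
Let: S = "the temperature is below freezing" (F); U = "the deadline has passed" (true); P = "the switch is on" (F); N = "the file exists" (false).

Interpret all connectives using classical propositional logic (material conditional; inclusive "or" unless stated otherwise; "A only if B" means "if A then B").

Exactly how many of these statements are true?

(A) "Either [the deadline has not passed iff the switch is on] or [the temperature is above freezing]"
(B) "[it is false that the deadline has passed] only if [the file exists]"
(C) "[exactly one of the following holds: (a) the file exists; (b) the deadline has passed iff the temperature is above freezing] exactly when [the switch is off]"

3

(A): This is (~U <-> P) | ~S.

~U = ~T = F
~U <-> P = F <-> F = T
~S = ~F = T
(~U <-> P) | ~S = T | T = T
So (A) is true.

(B): Parsed as ~U -> N

~U = ~T = F
~U -> N = F -> F = T
So (B) is true.

(C): Formalization: (N xor (U <-> ~S)) <-> ~P

~S = ~F = T
U <-> ~S = T <-> T = T
N xor (U <-> ~S) = F xor T = T
~P = ~F = T
(N xor (U <-> ~S)) <-> ~P = T <-> T = T
So (C) is true.

3 of the 3 statements are true.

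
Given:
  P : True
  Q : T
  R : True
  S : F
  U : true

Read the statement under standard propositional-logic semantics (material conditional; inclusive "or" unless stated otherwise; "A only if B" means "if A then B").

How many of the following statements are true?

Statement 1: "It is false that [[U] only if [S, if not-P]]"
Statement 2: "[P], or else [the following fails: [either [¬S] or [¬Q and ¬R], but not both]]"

1

Statement 1: Parsed as not (U -> (not P -> S))

not P = not True = False
not P -> S = False -> False = True
U -> (not P -> S) = True -> True = True
not (U -> (not P -> S)) = not True = False
Thus Statement 1 is false.

Statement 2: Parsed as P or not (not S xor (not Q and not R))

not S = not False = True
not Q = not True = False
not R = not True = False
not Q and not R = False and False = False
not S xor (not Q and not R) = True xor False = True
not (not S xor (not Q and not R)) = not True = False
P or not (not S xor (not Q and not R)) = True or False = True
Thus Statement 2 is true.

Count: 1.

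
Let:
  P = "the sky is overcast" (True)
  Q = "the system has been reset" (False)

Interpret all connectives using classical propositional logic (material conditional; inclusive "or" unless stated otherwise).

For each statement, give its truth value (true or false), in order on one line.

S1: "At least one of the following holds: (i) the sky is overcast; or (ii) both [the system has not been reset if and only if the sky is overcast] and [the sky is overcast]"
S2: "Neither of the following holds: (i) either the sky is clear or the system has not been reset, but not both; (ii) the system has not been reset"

S1 T / S2 F

S1: In symbols: P | ((~Q <-> P) & P)

~Q = ~F = T
~Q <-> P = T <-> T = T
(~Q <-> P) & P = T & T = T
P | ((~Q <-> P) & P) = T | T = T
Thus S1 is true.

S2: This is (~P xor ~Q) nor ~Q.

~P = ~T = F
~Q = ~F = T
~P xor ~Q = F xor T = T
~Q = ~F = T
(~P xor ~Q) nor ~Q = T nor T = F
Thus S2 is false.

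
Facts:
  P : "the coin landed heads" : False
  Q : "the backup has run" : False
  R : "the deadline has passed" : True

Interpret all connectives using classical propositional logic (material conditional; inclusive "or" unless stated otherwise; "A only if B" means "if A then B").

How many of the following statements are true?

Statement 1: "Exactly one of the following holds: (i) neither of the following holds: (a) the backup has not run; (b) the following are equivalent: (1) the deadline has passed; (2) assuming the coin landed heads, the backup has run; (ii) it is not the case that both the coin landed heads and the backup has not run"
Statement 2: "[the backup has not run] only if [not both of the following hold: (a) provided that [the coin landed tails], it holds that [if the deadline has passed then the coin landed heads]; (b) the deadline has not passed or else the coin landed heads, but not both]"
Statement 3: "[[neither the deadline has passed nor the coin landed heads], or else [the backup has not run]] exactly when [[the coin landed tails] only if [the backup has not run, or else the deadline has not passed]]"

Statement 1: Parsed as (not Q nor (R iff (P -> Q))) xor (P nand not Q)

not Q = not False = True
P -> Q = False -> False = True
R iff (P -> Q) = True iff True = True
not Q nor (R iff (P -> Q)) = True nor True = False
not Q = not False = True
P nand not Q = False nand True = True
(not Q nor (R iff (P -> Q))) xor (P nand not Q) = False xor True = True
So Statement 1 is true.

Statement 2: Formalization: not Q -> ((not P -> (R -> P)) nand (not R xor P))

not Q = not False = True
not P = not False = True
R -> P = True -> False = False
not P -> (R -> P) = True -> False = False
not R = not True = False
not R xor P = False xor False = False
(not P -> (R -> P)) nand (not R xor P) = False nand False = True
not Q -> ((not P -> (R -> P)) nand (not R xor P)) = True -> True = True
Thus Statement 2 is true.

Statement 3: Parsed as ((R nor P) or not Q) iff (not P -> (not Q or not R))

R nor P = True nor False = False
not Q = not False = True
(R nor P) or not Q = False or True = True
not P = not False = True
not Q = not False = True
not R = not True = False
not Q or not R = True or False = True
not P -> (not Q or not R) = True -> True = True
((R nor P) or not Q) iff (not P -> (not Q or not R)) = True iff True = True
Hence Statement 3 is true.

Count: 3.

3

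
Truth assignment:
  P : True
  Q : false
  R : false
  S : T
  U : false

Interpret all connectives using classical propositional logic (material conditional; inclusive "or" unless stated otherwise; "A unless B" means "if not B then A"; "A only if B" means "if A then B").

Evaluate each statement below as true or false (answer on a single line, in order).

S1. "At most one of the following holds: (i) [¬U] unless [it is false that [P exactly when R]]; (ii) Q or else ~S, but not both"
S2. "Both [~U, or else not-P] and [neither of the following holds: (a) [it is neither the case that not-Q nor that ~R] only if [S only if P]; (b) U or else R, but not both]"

S1 True; S2 False

S1: In symbols: (¬U ∨ ¬(P ↔ R)) ↑ (Q ⊕ ¬S)

¬U = ¬F = T
P ↔ R = T ↔ F = F
¬(P ↔ R) = ¬F = T
¬U ∨ ¬(P ↔ R) = T ∨ T = T
¬S = ¬T = F
Q ⊕ ¬S = F ⊕ F = F
(¬U ∨ ¬(P ↔ R)) ↑ (Q ⊕ ¬S) = T ↑ F = T
Thus S1 is true.

S2: This is (¬U ∨ ¬P) ∧ (((¬Q ↓ ¬R) → (S → P)) ↓ (U ⊕ R)).

¬U = ¬F = T
¬P = ¬T = F
¬U ∨ ¬P = T ∨ F = T
¬Q = ¬F = T
¬R = ¬F = T
¬Q ↓ ¬R = T ↓ T = F
S → P = T → T = T
(¬Q ↓ ¬R) → (S → P) = F → T = T
U ⊕ R = F ⊕ F = F
((¬Q ↓ ¬R) → (S → P)) ↓ (U ⊕ R) = T ↓ F = F
(¬U ∨ ¬P) ∧ (((¬Q ↓ ¬R) → (S → P)) ↓ (U ⊕ R)) = T ∧ F = F
Hence S2 is false.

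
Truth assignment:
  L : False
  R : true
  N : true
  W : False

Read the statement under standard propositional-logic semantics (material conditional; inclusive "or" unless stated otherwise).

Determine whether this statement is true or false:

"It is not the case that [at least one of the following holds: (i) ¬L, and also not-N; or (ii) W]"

True

This is ¬((¬L ∧ ¬N) ∨ W).

¬L = ¬F = T
¬N = ¬T = F
¬L ∧ ¬N = T ∧ F = F
(¬L ∧ ¬N) ∨ W = F ∨ F = F
¬((¬L ∧ ¬N) ∨ W) = ¬F = T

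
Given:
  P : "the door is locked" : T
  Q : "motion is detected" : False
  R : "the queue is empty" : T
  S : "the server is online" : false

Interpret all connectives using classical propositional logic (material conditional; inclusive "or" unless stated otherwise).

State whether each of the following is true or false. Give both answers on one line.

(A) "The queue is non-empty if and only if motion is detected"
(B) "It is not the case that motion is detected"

(A): This is ¬R ↔ Q.

¬R = ¬T = F
¬R ↔ Q = F ↔ F = T
Hence (A) is true.

(B): In symbols: ¬Q

¬Q = ¬F = T
So (B) is true.

(A) T; (B) T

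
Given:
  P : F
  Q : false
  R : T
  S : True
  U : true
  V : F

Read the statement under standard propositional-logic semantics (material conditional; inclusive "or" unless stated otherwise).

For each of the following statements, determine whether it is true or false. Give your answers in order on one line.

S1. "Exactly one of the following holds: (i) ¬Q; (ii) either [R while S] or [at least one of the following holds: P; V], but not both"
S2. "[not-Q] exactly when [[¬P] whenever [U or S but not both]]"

S1: This is ~Q xor ((R & S) xor (P | V)).

~Q = ~F = T
R & S = T & T = T
P | V = F | F = F
(R & S) xor (P | V) = T xor F = T
~Q xor ((R & S) xor (P | V)) = T xor T = F
So S1 is false.

S2: Formalization: ~Q <-> ((U xor S) -> ~P)

~Q = ~F = T
U xor S = T xor T = F
~P = ~F = T
(U xor S) -> ~P = F -> T = T
~Q <-> ((U xor S) -> ~P) = T <-> T = T
Thus S2 is true.

S1 false / S2 true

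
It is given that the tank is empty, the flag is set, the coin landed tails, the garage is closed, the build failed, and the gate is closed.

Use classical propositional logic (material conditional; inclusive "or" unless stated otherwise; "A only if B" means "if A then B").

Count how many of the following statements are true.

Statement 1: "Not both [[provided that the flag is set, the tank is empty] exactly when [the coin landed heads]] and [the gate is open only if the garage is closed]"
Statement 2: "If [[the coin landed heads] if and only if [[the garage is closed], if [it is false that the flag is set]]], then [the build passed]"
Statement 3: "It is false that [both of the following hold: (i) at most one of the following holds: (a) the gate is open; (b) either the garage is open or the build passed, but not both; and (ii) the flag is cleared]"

3

Let Q = "the flag is set" (True), P = "the tank is full" (False), R = "the coin landed heads" (False), V = "the gate is open" (False), S = "the garage is closed" (True), U = "the build passed" (False).

Statement 1: Parsed as ((Q -> not P) iff R) nand (V -> S)

not P = not False = True
Q -> not P = True -> True = True
(Q -> not P) iff R = True iff False = False
V -> S = False -> True = True
((Q -> not P) iff R) nand (V -> S) = False nand True = True
Thus Statement 1 is true.

Statement 2: Formalization: (R iff (not Q -> S)) -> U

not Q = not True = False
not Q -> S = False -> True = True
R iff (not Q -> S) = False iff True = False
(R iff (not Q -> S)) -> U = False -> False = True
Hence Statement 2 is true.

Statement 3: In symbols: not ((V nand (not S xor U)) and not Q)

not S = not True = False
not S xor U = False xor False = False
V nand (not S xor U) = False nand False = True
not Q = not True = False
(V nand (not S xor U)) and not Q = True and False = False
not ((V nand (not S xor U)) and not Q) = not False = True
Hence Statement 3 is true.

True statements: 3.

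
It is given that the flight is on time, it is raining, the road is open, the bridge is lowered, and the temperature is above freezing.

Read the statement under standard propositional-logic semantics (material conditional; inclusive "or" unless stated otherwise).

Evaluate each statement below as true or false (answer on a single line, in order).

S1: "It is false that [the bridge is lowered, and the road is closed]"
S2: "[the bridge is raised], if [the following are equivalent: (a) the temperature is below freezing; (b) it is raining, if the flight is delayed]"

Let S = "the bridge is raised" (F), R = "the road is closed" (F), U = "the temperature is below freezing" (F), P = "the flight is delayed" (F), Q = "it is raining" (T).

S1: Formalization: ~(~S & R)

~S = ~F = T
~S & R = T & F = F
~(~S & R) = ~F = T
So S1 is true.

S2: Parsed as (U <-> (P -> Q)) -> S

P -> Q = F -> T = T
U <-> (P -> Q) = F <-> T = F
(U <-> (P -> Q)) -> S = F -> F = T
So S2 is true.

S1 True; S2 True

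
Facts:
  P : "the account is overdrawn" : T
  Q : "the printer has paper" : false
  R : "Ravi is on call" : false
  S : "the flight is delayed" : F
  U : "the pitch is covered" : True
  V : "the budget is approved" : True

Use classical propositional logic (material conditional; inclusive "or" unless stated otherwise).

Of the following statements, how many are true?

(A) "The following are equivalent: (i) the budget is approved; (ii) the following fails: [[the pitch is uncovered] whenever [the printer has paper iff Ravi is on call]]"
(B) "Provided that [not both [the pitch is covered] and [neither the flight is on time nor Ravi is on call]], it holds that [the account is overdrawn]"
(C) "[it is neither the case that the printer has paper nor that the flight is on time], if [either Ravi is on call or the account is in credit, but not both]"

3

(A): In symbols: V iff not ((Q iff R) -> not U)

Q iff R = False iff False = True
not U = not True = False
(Q iff R) -> not U = True -> False = False
not ((Q iff R) -> not U) = not False = True
V iff not ((Q iff R) -> not U) = True iff True = True
So (A) is true.

(B): In symbols: (U nand (not S nor R)) -> P

not S = not False = True
not S nor R = True nor False = False
U nand (not S nor R) = True nand False = True
(U nand (not S nor R)) -> P = True -> True = True
So (B) is true.

(C): Formalization: (R xor not P) -> (Q nor not S)

not P = not True = False
R xor not P = False xor False = False
not S = not False = True
Q nor not S = False nor True = False
(R xor not P) -> (Q nor not S) = False -> False = True
Thus (C) is true.

Count: 3.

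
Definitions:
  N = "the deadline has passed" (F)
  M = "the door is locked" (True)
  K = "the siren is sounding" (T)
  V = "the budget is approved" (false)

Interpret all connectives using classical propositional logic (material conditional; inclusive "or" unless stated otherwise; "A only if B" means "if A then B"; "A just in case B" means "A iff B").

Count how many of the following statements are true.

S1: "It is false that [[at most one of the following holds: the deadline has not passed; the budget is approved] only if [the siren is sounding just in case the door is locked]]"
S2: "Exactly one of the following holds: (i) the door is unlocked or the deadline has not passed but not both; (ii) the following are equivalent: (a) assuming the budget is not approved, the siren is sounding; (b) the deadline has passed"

S1: This is not ((not N nand V) -> (K iff M)).

not N = not False = True
not N nand V = True nand False = True
K iff M = True iff True = True
(not N nand V) -> (K iff M) = True -> True = True
not ((not N nand V) -> (K iff M)) = not True = False
So S1 is false.

S2: This is (not M xor not N) xor ((not V -> K) iff N).

not M = not True = False
not N = not False = True
not M xor not N = False xor True = True
not V = not False = True
not V -> K = True -> True = True
(not V -> K) iff N = True iff False = False
(not M xor not N) xor ((not V -> K) iff N) = True xor False = True
So S2 is true.

1 of the 2 statements is true (S2).

1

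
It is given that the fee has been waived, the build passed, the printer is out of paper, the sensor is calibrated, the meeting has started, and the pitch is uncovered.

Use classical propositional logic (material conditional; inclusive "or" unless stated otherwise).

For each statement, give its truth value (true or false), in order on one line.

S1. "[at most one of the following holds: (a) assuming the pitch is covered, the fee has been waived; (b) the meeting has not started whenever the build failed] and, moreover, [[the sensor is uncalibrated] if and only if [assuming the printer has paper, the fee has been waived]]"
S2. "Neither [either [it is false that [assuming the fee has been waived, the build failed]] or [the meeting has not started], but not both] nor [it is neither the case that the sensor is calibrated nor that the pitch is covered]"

S1 false / S2 false

Let K = "the pitch is covered" (F), S = "the fee has been waived" (T), G = "the build passed" (T), D = "the meeting has started" (T), W = "the sensor is calibrated" (T), V = "the printer has paper" (F).

S1: In symbols: ((K -> S) nand (~G -> ~D)) & (~W <-> (V -> S))

K -> S = F -> T = T
~G = ~T = F
~D = ~T = F
~G -> ~D = F -> F = T
(K -> S) nand (~G -> ~D) = T nand T = F
~W = ~T = F
V -> S = F -> T = T
~W <-> (V -> S) = F <-> T = F
((K -> S) nand (~G -> ~D)) & (~W <-> (V -> S)) = F & F = F
Thus S1 is false.

S2: In symbols: (~(S -> ~G) xor ~D) nor (W nor K)

~G = ~T = F
S -> ~G = T -> F = F
~(S -> ~G) = ~F = T
~D = ~T = F
~(S -> ~G) xor ~D = T xor F = T
W nor K = T nor F = F
(~(S -> ~G) xor ~D) nor (W nor K) = T nor F = F
Thus S2 is false.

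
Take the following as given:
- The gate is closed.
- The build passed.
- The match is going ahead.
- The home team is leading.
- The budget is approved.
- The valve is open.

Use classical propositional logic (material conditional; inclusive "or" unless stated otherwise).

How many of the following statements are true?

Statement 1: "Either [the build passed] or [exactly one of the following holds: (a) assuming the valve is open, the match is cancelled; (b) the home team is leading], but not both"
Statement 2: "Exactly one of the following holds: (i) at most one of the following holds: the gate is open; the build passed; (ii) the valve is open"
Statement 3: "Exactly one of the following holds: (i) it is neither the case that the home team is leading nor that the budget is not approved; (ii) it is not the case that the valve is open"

Let Q = "the build passed" (T), V = "the valve is open" (T), R = "the match is cancelled" (F), S = "the home team is leading" (T), P = "the gate is open" (F), U = "the budget is approved" (T).

Statement 1: This is Q ⊕ ((V → R) ⊕ S).

V → R = T → F = F
(V → R) ⊕ S = F ⊕ T = T
Q ⊕ ((V → R) ⊕ S) = T ⊕ T = F
Thus Statement 1 is false.

Statement 2: This is (P ↑ Q) ⊕ V.

P ↑ Q = F ↑ T = T
(P ↑ Q) ⊕ V = T ⊕ T = F
Thus Statement 2 is false.

Statement 3: In symbols: (S ↓ ¬U) ⊕ ¬V

¬U = ¬T = F
S ↓ ¬U = T ↓ F = F
¬V = ¬T = F
(S ↓ ¬U) ⊕ ¬V = F ⊕ F = F
Hence Statement 3 is false.

True statements: 0 (none).

0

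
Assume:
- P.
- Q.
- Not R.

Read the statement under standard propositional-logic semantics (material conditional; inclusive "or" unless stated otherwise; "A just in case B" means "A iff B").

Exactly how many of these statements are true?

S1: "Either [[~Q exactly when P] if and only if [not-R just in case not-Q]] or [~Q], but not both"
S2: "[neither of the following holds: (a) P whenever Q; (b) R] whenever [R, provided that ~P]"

S1: In symbols: ((not Q iff P) iff (not R iff not Q)) xor not Q

not Q = not True = False
not Q iff P = False iff True = False
not R = not False = True
not Q = not True = False
not R iff not Q = True iff False = False
(not Q iff P) iff (not R iff not Q) = False iff False = True
not Q = not True = False
((not Q iff P) iff (not R iff not Q)) xor not Q = True xor False = True
So S1 is true.

S2: Parsed as (not P -> R) -> ((Q -> P) nor R)

not P = not True = False
not P -> R = False -> False = True
Q -> P = True -> True = True
(Q -> P) nor R = True nor False = False
(not P -> R) -> ((Q -> P) nor R) = True -> False = False
Hence S2 is false.

Count: 1.

1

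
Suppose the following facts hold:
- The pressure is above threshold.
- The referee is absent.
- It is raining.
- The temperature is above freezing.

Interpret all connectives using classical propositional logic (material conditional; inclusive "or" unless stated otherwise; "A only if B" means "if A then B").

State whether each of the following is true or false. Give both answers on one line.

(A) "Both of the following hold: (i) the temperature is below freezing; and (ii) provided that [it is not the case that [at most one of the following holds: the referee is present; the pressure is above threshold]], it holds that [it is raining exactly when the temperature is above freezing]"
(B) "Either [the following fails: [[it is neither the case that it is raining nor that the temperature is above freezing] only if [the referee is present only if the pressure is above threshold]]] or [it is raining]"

(A) F, (B) T

Let Q = "the temperature is below freezing" (False), H = "the referee is present" (False), V = "the pressure is above threshold" (True), M = "it is raining" (True).

(A): Parsed as Q and (not (H nand V) -> (M iff not Q))

H nand V = False nand True = True
not (H nand V) = not True = False
not Q = not False = True
M iff not Q = True iff True = True
not (H nand V) -> (M iff not Q) = False -> True = True
Q and (not (H nand V) -> (M iff not Q)) = False and True = False
So (A) is false.

(B): In symbols: not ((M nor not Q) -> (H -> V)) or M

not Q = not False = True
M nor not Q = True nor True = False
H -> V = False -> True = True
(M nor not Q) -> (H -> V) = False -> True = True
not ((M nor not Q) -> (H -> V)) = not True = False
not ((M nor not Q) -> (H -> V)) or M = False or True = True
Hence (B) is true.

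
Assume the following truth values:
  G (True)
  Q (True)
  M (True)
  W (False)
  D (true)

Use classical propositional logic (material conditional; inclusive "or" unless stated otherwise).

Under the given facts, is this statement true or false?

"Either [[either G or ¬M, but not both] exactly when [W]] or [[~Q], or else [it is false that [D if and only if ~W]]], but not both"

false

In symbols: ((G xor not M) iff W) xor (not Q or not (D iff not W))

not M = not True = False
G xor not M = True xor False = True
(G xor not M) iff W = True iff False = False
not Q = not True = False
not W = not False = True
D iff not W = True iff True = True
not (D iff not W) = not True = False
not Q or not (D iff not W) = False or False = False
((G xor not M) iff W) xor (not Q or not (D iff not W)) = False xor False = False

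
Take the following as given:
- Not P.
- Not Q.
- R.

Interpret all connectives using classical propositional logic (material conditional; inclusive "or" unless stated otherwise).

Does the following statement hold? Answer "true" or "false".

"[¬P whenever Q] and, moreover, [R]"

True.

Formalization: (Q -> ~P) & R

~P = ~F = T
Q -> ~P = F -> T = T
(Q -> ~P) & R = T & T = T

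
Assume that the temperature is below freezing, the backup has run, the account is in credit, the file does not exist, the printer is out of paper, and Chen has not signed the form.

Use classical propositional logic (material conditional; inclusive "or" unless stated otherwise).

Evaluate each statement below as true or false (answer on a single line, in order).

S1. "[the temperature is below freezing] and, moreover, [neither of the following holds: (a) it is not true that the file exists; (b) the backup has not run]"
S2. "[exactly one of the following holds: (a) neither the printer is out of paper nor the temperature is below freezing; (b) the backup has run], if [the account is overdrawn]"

Let U = "the temperature is below freezing" (True), G = "the file exists" (False), D = "the backup has run" (True), P = "the account is overdrawn" (False), M = "the printer has paper" (False).

S1: This is U and (not G nor not D).

not G = not False = True
not D = not True = False
not G nor not D = True nor False = False
U and (not G nor not D) = True and False = False
Hence S1 is false.

S2: Formalization: P -> ((not M nor U) xor D)

not M = not False = True
not M nor U = True nor True = False
(not M nor U) xor D = False xor True = True
P -> ((not M nor U) xor D) = False -> True = True
Thus S2 is true.

S1 false; S2 true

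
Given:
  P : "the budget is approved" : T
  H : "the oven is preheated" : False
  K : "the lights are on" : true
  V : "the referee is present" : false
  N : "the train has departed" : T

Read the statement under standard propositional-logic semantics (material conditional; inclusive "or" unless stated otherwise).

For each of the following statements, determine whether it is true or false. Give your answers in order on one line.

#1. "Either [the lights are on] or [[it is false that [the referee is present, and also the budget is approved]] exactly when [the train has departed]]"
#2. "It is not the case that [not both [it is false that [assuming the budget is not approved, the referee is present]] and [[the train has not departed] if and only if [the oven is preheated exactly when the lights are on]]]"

#1 true; #2 false

#1: Parsed as K ∨ (¬(V ∧ P) ↔ N)

V ∧ P = F ∧ T = F
¬(V ∧ P) = ¬F = T
¬(V ∧ P) ↔ N = T ↔ T = T
K ∨ (¬(V ∧ P) ↔ N) = T ∨ T = T
So #1 is true.

#2: This is ¬(¬(¬P → V) ↑ (¬N ↔ (H ↔ K))).

¬P = ¬T = F
¬P → V = F → F = T
¬(¬P → V) = ¬T = F
¬N = ¬T = F
H ↔ K = F ↔ T = F
¬N ↔ (H ↔ K) = F ↔ F = T
¬(¬P → V) ↑ (¬N ↔ (H ↔ K)) = F ↑ T = T
¬(¬(¬P → V) ↑ (¬N ↔ (H ↔ K))) = ¬T = F
Hence #2 is false.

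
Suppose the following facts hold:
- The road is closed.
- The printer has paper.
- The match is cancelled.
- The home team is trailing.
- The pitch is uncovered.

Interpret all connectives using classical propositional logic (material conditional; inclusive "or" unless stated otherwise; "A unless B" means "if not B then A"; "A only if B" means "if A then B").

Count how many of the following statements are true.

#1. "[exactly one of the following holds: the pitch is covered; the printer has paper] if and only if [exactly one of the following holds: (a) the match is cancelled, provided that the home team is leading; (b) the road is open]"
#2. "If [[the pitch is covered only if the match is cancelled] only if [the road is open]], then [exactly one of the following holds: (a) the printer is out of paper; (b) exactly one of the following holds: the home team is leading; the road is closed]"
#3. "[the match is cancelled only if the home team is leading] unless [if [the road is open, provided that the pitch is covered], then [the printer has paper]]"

Let U = "the pitch is covered" (F), Q = "the printer has paper" (T), S = "the home team is leading" (F), R = "the match is cancelled" (T), P = "the road is closed" (T).

#1: This is (U ⊕ Q) ↔ ((S → R) ⊕ ¬P).

U ⊕ Q = F ⊕ T = T
S → R = F → T = T
¬P = ¬T = F
(S → R) ⊕ ¬P = T ⊕ F = T
(U ⊕ Q) ↔ ((S → R) ⊕ ¬P) = T ↔ T = T
Hence #1 is true.

#2: Formalization: ((U → R) → ¬P) → (¬Q ⊕ (S ⊕ P))

U → R = F → T = T
¬P = ¬T = F
(U → R) → ¬P = T → F = F
¬Q = ¬T = F
S ⊕ P = F ⊕ T = T
¬Q ⊕ (S ⊕ P) = F ⊕ T = T
((U → R) → ¬P) → (¬Q ⊕ (S ⊕ P)) = F → T = T
So #2 is true.

#3: Parsed as (R → S) ∨ ((U → ¬P) → Q)

R → S = T → F = F
¬P = ¬T = F
U → ¬P = F → F = T
(U → ¬P) → Q = T → T = T
(R → S) ∨ ((U → ¬P) → Q) = F ∨ T = T
Thus #3 is true.

True statements: 3 (#1, #2, #3).

3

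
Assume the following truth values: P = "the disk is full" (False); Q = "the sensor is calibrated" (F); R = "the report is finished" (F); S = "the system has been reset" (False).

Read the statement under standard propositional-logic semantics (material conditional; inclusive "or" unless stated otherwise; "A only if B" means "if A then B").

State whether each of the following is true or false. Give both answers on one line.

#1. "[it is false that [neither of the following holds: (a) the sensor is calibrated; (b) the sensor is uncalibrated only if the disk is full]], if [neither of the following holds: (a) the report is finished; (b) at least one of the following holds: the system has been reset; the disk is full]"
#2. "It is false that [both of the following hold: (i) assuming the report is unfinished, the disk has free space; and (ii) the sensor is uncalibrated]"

#1: Parsed as (R ↓ (S ∨ P)) → ¬(Q ↓ (¬Q → P))

S ∨ P = F ∨ F = F
R ↓ (S ∨ P) = F ↓ F = T
¬Q = ¬F = T
¬Q → P = T → F = F
Q ↓ (¬Q → P) = F ↓ F = T
¬(Q ↓ (¬Q → P)) = ¬T = F
(R ↓ (S ∨ P)) → ¬(Q ↓ (¬Q → P)) = T → F = F
Thus #1 is false.

#2: In symbols: ¬((¬R → ¬P) ∧ ¬Q)

¬R = ¬F = T
¬P = ¬F = T
¬R → ¬P = T → T = T
¬Q = ¬F = T
(¬R → ¬P) ∧ ¬Q = T ∧ T = T
¬((¬R → ¬P) ∧ ¬Q) = ¬T = F
Thus #2 is false.

#1 False, #2 False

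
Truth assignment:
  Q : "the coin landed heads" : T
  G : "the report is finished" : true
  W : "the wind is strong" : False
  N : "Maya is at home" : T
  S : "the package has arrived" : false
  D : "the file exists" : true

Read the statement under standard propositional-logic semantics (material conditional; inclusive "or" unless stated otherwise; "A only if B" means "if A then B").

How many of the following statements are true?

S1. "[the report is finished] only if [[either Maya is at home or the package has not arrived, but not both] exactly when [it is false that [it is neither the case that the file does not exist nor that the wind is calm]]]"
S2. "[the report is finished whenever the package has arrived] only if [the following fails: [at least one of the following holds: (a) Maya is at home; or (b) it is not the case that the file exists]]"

S1: This is G -> ((N xor not S) iff not (not D nor not W)).

not S = not False = True
N xor not S = True xor True = False
not D = not True = False
not W = not False = True
not D nor not W = False nor True = False
not (not D nor not W) = not False = True
(N xor not S) iff not (not D nor not W) = False iff True = False
G -> ((N xor not S) iff not (not D nor not W)) = True -> False = False
So S1 is false.

S2: This is (S -> G) -> not (N or not D).

S -> G = False -> True = True
not D = not True = False
N or not D = True or False = True
not (N or not D) = not True = False
(S -> G) -> not (N or not D) = True -> False = False
Thus S2 is false.

Count: 0.

0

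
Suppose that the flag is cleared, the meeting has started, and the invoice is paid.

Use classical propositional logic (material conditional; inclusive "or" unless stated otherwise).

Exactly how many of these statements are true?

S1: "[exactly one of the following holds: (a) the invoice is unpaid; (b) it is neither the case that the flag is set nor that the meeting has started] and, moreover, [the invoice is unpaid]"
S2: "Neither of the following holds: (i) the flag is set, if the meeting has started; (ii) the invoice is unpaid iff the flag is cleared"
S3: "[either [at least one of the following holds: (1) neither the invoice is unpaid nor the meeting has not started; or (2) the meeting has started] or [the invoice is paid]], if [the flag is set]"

Let L = "the invoice is paid" (T), K = "the flag is set" (F), Q = "the meeting has started" (T).

S1: Formalization: (¬L ⊕ (K ↓ Q)) ∧ ¬L

¬L = ¬T = F
K ↓ Q = F ↓ T = F
¬L ⊕ (K ↓ Q) = F ⊕ F = F
¬L = ¬T = F
(¬L ⊕ (K ↓ Q)) ∧ ¬L = F ∧ F = F
Hence S1 is false.

S2: In symbols: (Q → K) ↓ (¬L ↔ ¬K)

Q → K = T → F = F
¬L = ¬T = F
¬K = ¬F = T
¬L ↔ ¬K = F ↔ T = F
(Q → K) ↓ (¬L ↔ ¬K) = F ↓ F = T
Thus S2 is true.

S3: Parsed as K → (((¬L ↓ ¬Q) ∨ Q) ∨ L)

¬L = ¬T = F
¬Q = ¬T = F
¬L ↓ ¬Q = F ↓ F = T
(¬L ↓ ¬Q) ∨ Q = T ∨ T = T
((¬L ↓ ¬Q) ∨ Q) ∨ L = T ∨ T = T
K → (((¬L ↓ ¬Q) ∨ Q) ∨ L) = F → T = T
Thus S3 is true.

Count: 2.

2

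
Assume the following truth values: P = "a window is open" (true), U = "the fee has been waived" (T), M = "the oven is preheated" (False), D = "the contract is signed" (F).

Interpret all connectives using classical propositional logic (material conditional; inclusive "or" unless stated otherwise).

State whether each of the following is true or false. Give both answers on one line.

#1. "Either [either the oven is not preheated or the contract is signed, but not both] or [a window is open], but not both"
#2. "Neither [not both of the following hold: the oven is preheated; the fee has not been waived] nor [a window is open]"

#1 F, #2 F

#1: Formalization: (¬M ⊕ D) ⊕ P

¬M = ¬F = T
¬M ⊕ D = T ⊕ F = T
(¬M ⊕ D) ⊕ P = T ⊕ T = F
Hence #1 is false.

#2: In symbols: (M ↑ ¬U) ↓ P

¬U = ¬T = F
M ↑ ¬U = F ↑ F = T
(M ↑ ¬U) ↓ P = T ↓ T = F
So #2 is false.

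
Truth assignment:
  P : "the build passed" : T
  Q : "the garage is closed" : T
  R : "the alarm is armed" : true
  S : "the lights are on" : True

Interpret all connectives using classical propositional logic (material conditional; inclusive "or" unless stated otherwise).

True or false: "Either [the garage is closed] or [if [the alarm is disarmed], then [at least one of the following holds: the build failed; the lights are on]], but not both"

False

Values: Q=T, R=T, P=T, S=T.
Formalization: Q xor (~R -> (~P | S))

~R = ~T = F
~P = ~T = F
~P | S = F | T = T
~R -> (~P | S) = F -> T = T
Q xor (~R -> (~P | S)) = T xor T = F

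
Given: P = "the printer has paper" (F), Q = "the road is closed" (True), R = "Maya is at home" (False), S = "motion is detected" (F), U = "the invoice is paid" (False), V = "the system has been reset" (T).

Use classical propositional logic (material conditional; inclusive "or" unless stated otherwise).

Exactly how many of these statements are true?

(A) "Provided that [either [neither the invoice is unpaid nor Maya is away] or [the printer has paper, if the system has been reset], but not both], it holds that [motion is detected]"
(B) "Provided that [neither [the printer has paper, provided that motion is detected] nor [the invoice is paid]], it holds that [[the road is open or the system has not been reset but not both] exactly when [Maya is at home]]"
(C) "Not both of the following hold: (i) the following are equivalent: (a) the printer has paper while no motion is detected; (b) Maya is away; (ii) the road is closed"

(A): This is ((not U nor not R) xor (V -> P)) -> S.

not U = not False = True
not R = not False = True
not U nor not R = True nor True = False
V -> P = True -> False = False
(not U nor not R) xor (V -> P) = False xor False = False
((not U nor not R) xor (V -> P)) -> S = False -> False = True
Thus (A) is true.

(B): Parsed as ((S -> P) nor U) -> ((not Q xor not V) iff R)

S -> P = False -> False = True
(S -> P) nor U = True nor False = False
not Q = not True = False
not V = not True = False
not Q xor not V = False xor False = False
(not Q xor not V) iff R = False iff False = True
((S -> P) nor U) -> ((not Q xor not V) iff R) = False -> True = True
So (B) is true.

(C): In symbols: ((P and not S) iff not R) nand Q

not S = not False = True
P and not S = False and True = False
not R = not False = True
(P and not S) iff not R = False iff True = False
((P and not S) iff not R) nand Q = False nand True = True
So (C) is true.

True statements: 3 ((A), (B), (C)).

3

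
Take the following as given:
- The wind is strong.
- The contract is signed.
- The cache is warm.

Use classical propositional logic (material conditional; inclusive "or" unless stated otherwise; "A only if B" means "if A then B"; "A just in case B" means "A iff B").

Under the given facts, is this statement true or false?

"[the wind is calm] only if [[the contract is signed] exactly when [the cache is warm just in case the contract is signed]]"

Let P = "the wind is strong" (True), Q = "the contract is signed" (True), R = "the cache is warm" (True).
This is not P -> (Q iff (R iff Q)).

not P = not True = False
R iff Q = True iff True = True
Q iff (R iff Q) = True iff True = True
not P -> (Q iff (R iff Q)) = False -> True = True

true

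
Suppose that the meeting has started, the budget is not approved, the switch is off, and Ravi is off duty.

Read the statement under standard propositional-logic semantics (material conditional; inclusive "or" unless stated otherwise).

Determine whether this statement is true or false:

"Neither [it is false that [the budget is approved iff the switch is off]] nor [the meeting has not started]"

false

Let Q = "the budget is approved" (F), R = "the switch is on" (F), P = "the meeting has started" (T).
In symbols: ¬(Q ↔ ¬R) ↓ ¬P

¬R = ¬F = T
Q ↔ ¬R = F ↔ T = F
¬(Q ↔ ¬R) = ¬F = T
¬P = ¬T = F
¬(Q ↔ ¬R) ↓ ¬P = T ↓ F = F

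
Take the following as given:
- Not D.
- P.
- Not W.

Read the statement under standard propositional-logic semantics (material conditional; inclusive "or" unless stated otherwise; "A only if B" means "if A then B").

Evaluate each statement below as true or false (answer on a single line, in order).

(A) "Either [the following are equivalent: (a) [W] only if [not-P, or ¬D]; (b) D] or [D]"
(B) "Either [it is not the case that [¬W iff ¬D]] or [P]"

(A) false / (B) true

(A): This is ((W → (¬P ∨ ¬D)) ↔ D) ∨ D.

¬P = ¬T = F
¬D = ¬F = T
¬P ∨ ¬D = F ∨ T = T
W → (¬P ∨ ¬D) = F → T = T
(W → (¬P ∨ ¬D)) ↔ D = T ↔ F = F
((W → (¬P ∨ ¬D)) ↔ D) ∨ D = F ∨ F = F
So (A) is false.

(B): Parsed as ¬(¬W ↔ ¬D) ∨ P

¬W = ¬F = T
¬D = ¬F = T
¬W ↔ ¬D = T ↔ T = T
¬(¬W ↔ ¬D) = ¬T = F
¬(¬W ↔ ¬D) ∨ P = F ∨ T = T
Thus (B) is true.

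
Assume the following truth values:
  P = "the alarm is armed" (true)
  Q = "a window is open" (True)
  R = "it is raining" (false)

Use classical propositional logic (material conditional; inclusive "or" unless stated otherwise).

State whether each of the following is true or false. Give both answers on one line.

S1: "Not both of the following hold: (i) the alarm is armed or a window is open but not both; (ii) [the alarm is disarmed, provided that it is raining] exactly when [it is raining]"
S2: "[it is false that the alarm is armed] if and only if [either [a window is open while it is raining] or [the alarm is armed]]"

S1 T; S2 F

S1: In symbols: (P xor Q) nand ((R -> ~P) <-> R)

P xor Q = T xor T = F
~P = ~T = F
R -> ~P = F -> F = T
(R -> ~P) <-> R = T <-> F = F
(P xor Q) nand ((R -> ~P) <-> R) = F nand F = T
Thus S1 is true.

S2: In symbols: ~P <-> ((Q & R) | P)

~P = ~T = F
Q & R = T & F = F
(Q & R) | P = F | T = T
~P <-> ((Q & R) | P) = F <-> T = F
So S2 is false.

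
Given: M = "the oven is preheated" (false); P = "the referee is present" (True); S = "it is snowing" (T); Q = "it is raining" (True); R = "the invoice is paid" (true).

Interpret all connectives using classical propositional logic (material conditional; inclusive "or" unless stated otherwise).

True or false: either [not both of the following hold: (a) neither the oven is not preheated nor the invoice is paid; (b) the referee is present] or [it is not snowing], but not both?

true

In symbols: ((not M nor R) nand P) xor not S

not M = not False = True
not M nor R = True nor True = False
(not M nor R) nand P = False nand True = True
not S = not True = False
((not M nor R) nand P) xor not S = True xor False = True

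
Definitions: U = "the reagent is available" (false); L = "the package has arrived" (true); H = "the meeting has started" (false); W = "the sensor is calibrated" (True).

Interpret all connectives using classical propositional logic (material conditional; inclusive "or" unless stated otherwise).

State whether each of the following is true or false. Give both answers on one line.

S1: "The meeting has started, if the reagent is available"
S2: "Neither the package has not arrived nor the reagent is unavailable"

S1: In symbols: U -> H

U -> H = False -> False = True
So S1 is true.

S2: This is not L nor not U.

not L = not True = False
not U = not False = True
not L nor not U = False nor True = False
Hence S2 is false.

S1 true / S2 false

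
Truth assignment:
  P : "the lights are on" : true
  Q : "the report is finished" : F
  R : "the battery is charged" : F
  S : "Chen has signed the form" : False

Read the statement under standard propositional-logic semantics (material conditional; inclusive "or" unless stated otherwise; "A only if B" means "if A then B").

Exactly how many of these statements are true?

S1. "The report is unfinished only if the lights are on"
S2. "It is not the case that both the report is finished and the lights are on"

S1: Formalization: not Q -> P

not Q = not False = True
not Q -> P = True -> True = True
So S1 is true.

S2: This is Q nand P.

Q nand P = False nand True = True
So S2 is true.

2 of the 2 statements are true (S1, S2).

2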